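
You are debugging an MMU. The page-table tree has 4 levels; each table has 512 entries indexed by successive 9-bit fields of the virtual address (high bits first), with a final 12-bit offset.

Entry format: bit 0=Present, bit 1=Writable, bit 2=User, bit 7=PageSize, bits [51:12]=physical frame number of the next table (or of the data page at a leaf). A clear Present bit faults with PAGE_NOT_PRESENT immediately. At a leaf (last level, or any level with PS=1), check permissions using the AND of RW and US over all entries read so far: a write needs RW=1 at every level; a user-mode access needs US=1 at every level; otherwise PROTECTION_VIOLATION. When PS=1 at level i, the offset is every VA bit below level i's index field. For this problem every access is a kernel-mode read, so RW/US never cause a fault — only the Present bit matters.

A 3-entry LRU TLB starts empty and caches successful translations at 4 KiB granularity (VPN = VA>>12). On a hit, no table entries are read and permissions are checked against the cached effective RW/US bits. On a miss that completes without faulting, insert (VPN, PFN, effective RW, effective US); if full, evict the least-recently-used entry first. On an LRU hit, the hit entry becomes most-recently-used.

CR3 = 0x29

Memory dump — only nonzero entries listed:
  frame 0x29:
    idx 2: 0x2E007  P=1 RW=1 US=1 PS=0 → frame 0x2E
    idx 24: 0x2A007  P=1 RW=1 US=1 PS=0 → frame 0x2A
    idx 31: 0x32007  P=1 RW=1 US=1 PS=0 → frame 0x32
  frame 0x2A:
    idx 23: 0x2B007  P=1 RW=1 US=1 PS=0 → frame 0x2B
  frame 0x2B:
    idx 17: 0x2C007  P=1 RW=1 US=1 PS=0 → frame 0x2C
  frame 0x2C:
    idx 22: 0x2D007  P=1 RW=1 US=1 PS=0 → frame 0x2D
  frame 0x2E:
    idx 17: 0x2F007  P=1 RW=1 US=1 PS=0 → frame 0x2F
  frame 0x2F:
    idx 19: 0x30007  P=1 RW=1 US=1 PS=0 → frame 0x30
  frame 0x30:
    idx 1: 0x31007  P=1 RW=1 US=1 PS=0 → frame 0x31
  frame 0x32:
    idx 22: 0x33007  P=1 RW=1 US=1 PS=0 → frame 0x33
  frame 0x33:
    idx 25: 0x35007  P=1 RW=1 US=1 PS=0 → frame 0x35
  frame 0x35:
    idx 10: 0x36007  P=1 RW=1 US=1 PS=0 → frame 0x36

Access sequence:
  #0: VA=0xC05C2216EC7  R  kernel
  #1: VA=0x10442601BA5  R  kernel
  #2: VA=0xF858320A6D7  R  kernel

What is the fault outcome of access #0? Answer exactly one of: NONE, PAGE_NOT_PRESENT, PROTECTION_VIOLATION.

Walk each access:
#0 VA=0xC05C2216EC7 (r,kernel):
  [0] read 0x29 idx=24: raw=0x2A007 flags P=1 W=1 U=1 S=0
  [1] read 0x2A idx=23: raw=0x2B007 flags P=1 W=1 U=1 S=0
  [2] read 0x2B idx=17: raw=0x2C007 flags P=1 W=1 U=1 S=0
  [3] read 0x2C idx=22: raw=0x2D007 flags P=1 W=1 U=1 S=0
  ⇒ phys 0x2DEC7  [4 reads]
#1 VA=0x10442601BA5 (r,kernel):
  [0] read 0x29 idx=2: raw=0x2E007 flags P=1 W=1 U=1 S=0
  [1] read 0x2E idx=17: raw=0x2F007 flags P=1 W=1 U=1 S=0
  [2] read 0x2F idx=19: raw=0x30007 flags P=1 W=1 U=1 S=0
  [3] read 0x30 idx=1: raw=0x31007 flags P=1 W=1 U=1 S=0
  ⇒ phys 0x31BA5  [4 reads]
#2 VA=0xF858320A6D7 (r,kernel):
  [0] read 0x29 idx=31: raw=0x32007 flags P=1 W=1 U=1 S=0
  [1] read 0x32 idx=22: raw=0x33007 flags P=1 W=1 U=1 S=0
  [2] read 0x33 idx=25: raw=0x35007 flags P=1 W=1 U=1 S=0
  [3] read 0x35 idx=10: raw=0x36007 flags P=1 W=1 U=1 S=0
  ⇒ phys 0x366D7  [4 reads]

Access #0 fault: NONE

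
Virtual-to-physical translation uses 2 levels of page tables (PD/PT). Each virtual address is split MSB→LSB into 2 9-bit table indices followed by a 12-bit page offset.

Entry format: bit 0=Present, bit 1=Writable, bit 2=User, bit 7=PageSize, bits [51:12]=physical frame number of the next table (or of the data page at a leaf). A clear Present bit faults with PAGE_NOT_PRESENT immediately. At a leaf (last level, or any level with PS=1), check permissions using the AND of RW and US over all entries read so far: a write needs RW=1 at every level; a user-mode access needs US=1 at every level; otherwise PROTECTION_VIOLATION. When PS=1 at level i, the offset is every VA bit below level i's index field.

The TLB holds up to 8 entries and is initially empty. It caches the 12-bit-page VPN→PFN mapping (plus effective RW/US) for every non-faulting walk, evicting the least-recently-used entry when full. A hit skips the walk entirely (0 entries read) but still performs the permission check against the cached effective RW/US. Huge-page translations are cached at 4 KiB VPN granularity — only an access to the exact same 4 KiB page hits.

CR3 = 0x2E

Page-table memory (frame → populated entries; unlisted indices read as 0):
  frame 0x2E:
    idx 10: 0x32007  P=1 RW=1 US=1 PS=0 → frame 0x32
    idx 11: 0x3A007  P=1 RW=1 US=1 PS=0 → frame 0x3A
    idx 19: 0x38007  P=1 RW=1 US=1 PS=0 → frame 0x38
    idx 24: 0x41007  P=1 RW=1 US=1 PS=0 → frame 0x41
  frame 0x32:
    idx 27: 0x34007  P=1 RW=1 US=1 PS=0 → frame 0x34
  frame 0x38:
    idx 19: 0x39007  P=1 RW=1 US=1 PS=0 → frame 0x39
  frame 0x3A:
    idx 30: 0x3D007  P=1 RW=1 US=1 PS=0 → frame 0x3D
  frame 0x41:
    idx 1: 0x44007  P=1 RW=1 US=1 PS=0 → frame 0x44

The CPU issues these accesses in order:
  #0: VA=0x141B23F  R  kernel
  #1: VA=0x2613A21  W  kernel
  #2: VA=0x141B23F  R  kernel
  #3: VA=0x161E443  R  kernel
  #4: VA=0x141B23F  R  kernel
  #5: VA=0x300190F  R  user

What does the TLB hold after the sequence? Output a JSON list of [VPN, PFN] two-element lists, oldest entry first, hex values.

Per-access translation:
#0 VA=0x141B23F (r,kernel):
  L0 @0x2E[10] → 0x32007  P=1,RW=1,US=1,PS=0
  L1 @0x32[27] → 0x34007  P=1,RW=1,US=1,PS=0
  → PA=0x3423F  (2 entries read)
#1 VA=0x2613A21 (w,kernel):
  L0 @0x2E[19] → 0x38007  P=1,RW=1,US=1,PS=0
  L1 @0x38[19] → 0x39007  P=1,RW=1,US=1,PS=0
  → PA=0x39A21  (2 entries read)
#2 VA=0x141B23F (r,kernel):
  TLB hit vpn=0x141B → PA=0x3423F
#3 VA=0x161E443 (r,kernel):
  L0 @0x2E[11] → 0x3A007  P=1,RW=1,US=1,PS=0
  L1 @0x3A[30] → 0x3D007  P=1,RW=1,US=1,PS=0
  → PA=0x3D443  (2 entries read)
#4 VA=0x141B23F (r,kernel):
  TLB hit vpn=0x141B → PA=0x3423F
#5 VA=0x300190F (r,user):
  L0 @0x2E[24] → 0x41007  P=1,RW=1,US=1,PS=0
  L1 @0x41[1] → 0x44007  P=1,RW=1,US=1,PS=0
  → PA=0x4490F  (2 entries read)

TLB: [["0x2613", "0x39"], ["0x161E", "0x3D"], ["0x141B", "0x34"], ["0x3001", "0x44"]]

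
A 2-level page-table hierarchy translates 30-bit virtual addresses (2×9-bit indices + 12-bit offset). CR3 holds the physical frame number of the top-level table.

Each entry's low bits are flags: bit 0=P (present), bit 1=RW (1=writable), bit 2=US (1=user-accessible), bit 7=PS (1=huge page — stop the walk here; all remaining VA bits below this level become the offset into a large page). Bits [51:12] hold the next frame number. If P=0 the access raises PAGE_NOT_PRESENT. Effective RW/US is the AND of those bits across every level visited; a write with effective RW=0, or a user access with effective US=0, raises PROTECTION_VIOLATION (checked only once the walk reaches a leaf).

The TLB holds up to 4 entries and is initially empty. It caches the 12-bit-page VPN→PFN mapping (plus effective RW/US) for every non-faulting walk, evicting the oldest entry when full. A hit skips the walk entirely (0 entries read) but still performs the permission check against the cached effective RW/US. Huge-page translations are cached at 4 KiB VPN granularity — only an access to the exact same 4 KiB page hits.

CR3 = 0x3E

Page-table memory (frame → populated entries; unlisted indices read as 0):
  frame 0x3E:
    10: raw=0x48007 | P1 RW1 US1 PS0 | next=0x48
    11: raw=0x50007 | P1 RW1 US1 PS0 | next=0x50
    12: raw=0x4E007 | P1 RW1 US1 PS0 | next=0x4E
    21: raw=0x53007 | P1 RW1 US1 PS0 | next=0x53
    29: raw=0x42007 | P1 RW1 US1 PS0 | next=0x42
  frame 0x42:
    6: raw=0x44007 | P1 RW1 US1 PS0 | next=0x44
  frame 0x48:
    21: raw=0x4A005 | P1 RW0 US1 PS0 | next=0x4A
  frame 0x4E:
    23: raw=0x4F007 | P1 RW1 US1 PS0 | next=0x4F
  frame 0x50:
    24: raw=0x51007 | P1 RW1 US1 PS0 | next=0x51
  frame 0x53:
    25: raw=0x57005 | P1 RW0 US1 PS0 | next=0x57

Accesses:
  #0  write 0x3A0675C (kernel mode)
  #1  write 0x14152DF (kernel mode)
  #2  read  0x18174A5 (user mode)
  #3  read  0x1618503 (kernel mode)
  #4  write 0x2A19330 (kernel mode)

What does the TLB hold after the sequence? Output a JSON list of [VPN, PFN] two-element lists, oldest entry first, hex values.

Trace:
#0 VA=0x3A0675C (w,kernel):
  [0] read 0x3E idx=29: raw=0x42007 flags P=1 W=1 U=1 S=0
  [1] read 0x42 idx=6: raw=0x44007 flags P=1 W=1 U=1 S=0
  ✓ 0x4475C  — 2 lookups
#1 VA=0x14152DF (w,kernel):
  [0] read 0x3E idx=10: raw=0x48007 flags P=1 W=1 U=1 S=0
  [1] read 0x48 idx=21: raw=0x4A005 flags P=1 W=0 U=1 S=0
  → PROTECTION_VIOLATION  (2 entries read)
#2 VA=0x18174A5 (r,user):
  [0] read 0x3E idx=12: raw=0x4E007 flags P=1 W=1 U=1 S=0
  [1] read 0x4E idx=23: raw=0x4F007 flags P=1 W=1 U=1 S=0
  ✓ 0x4F4A5  — 2 lookups
#3 VA=0x1618503 (r,kernel):
  [0] read 0x3E idx=11: raw=0x50007 flags P=1 W=1 U=1 S=0
  [1] read 0x50 idx=24: raw=0x51007 flags P=1 W=1 U=1 S=0
  ✓ 0x51503  — 2 lookups
#4 VA=0x2A19330 (w,kernel):
  [0] read 0x3E idx=21: raw=0x53007 flags P=1 W=1 U=1 S=0
  [1] read 0x53 idx=25: raw=0x57005 flags P=1 W=0 U=1 S=0
  → PROTECTION_VIOLATION  (2 entries read)

TLB: [["0x3A06", "0x44"], ["0x1817", "0x4F"], ["0x1618", "0x51"]]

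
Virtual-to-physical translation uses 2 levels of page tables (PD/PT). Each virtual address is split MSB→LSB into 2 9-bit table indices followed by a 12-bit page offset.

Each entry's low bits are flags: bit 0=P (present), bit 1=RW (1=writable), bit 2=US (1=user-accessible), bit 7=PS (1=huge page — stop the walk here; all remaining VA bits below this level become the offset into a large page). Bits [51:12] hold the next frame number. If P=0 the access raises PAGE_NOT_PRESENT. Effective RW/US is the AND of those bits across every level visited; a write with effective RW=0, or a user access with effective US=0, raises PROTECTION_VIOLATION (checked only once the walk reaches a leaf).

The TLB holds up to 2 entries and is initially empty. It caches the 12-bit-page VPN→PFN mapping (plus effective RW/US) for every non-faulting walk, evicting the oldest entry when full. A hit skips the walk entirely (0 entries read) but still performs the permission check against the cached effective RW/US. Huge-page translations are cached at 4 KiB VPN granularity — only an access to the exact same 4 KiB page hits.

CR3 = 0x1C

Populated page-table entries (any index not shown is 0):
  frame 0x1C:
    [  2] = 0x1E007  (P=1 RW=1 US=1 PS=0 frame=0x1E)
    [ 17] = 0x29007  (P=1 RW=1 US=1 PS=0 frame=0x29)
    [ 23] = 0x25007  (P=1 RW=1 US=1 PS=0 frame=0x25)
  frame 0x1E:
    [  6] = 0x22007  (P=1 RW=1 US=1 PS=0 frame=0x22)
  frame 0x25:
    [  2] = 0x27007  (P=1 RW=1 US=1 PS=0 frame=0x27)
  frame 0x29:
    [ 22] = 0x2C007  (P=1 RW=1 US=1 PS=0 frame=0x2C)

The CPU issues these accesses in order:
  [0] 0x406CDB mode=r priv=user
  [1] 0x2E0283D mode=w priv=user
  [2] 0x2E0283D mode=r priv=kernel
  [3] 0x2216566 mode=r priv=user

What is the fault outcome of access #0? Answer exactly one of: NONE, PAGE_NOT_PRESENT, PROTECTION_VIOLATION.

Trace:
#0 VA=0x406CDB (r,user):
  lvl0: tbl 0x1C, slot 2 ⇒ 0x1E007 (P1/RW1/US1/PS0)
  lvl1: tbl 0x1E, slot 6 ⇒ 0x22007 (P1/RW1/US1/PS0)
  ✓ 0x22CDB  — 2 lookups
#1 VA=0x2E0283D (w,user):
  lvl0: tbl 0x1C, slot 23 ⇒ 0x25007 (P1/RW1/US1/PS0)
  lvl1: tbl 0x25, slot 2 ⇒ 0x27007 (P1/RW1/US1/PS0)
  ✓ 0x2783D  — 2 lookups
#2 VA=0x2E0283D (r,kernel):
  TLB hit vpn=0x2E02 → PA=0x2783D
#3 VA=0x2216566 (r,user):
  lvl0: tbl 0x1C, slot 17 ⇒ 0x29007 (P1/RW1/US1/PS0)
  lvl1: tbl 0x29, slot 22 ⇒ 0x2C007 (P1/RW1/US1/PS0)
  ✓ 0x2C566  — 2 lookups

Access #0 fault: NONE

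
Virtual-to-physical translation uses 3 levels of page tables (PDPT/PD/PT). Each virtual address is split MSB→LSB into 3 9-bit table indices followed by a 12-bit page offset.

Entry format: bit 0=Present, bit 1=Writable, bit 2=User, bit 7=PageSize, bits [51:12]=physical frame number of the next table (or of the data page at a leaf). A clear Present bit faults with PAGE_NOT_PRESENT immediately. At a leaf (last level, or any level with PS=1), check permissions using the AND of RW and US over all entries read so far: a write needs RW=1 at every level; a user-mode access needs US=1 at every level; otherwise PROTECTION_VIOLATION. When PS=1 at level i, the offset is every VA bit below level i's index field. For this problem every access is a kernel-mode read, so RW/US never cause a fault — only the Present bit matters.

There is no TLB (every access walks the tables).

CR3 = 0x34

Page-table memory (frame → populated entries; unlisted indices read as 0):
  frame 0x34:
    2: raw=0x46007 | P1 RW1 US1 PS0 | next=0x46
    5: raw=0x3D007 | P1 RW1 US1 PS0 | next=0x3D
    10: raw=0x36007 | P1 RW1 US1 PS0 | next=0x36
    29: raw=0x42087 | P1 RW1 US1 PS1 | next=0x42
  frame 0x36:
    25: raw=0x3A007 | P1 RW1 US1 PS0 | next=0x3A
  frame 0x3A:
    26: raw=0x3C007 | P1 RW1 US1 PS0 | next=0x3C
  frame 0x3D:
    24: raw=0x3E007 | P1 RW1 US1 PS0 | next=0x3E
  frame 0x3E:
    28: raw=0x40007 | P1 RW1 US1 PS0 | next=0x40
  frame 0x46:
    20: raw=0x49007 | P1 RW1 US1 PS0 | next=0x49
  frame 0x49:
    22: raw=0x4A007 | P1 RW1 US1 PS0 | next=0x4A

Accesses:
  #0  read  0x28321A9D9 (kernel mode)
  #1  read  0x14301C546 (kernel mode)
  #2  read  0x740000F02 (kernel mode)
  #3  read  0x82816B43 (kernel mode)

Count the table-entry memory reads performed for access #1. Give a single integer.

Trace:
#0 VA=0x28321A9D9 (r,kernel):
  L0 @0x34[10] → 0x36007  P=1,RW=1,US=1,PS=0
  L1 @0x36[25] → 0x3A007  P=1,RW=1,US=1,PS=0
  L2 @0x3A[26] → 0x3C007  P=1,RW=1,US=1,PS=0
  ✓ 0x3C9D9  — 3 lookups
#1 VA=0x14301C546 (r,kernel):
  L0 @0x34[5] → 0x3D007  P=1,RW=1,US=1,PS=0
  L1 @0x3D[24] → 0x3E007  P=1,RW=1,US=1,PS=0
  L2 @0x3E[28] → 0x40007  P=1,RW=1,US=1,PS=0
  ✓ 0x40546  — 3 lookups
#2 VA=0x740000F02 (r,kernel):
  L0 @0x34[29] → 0x42087  P=1,RW=1,US=1,PS=1
  ✓ 0x42F02 (huge @L0)  — 1 lookups
#3 VA=0x82816B43 (r,kernel):
  L0 @0x34[2] → 0x46007  P=1,RW=1,US=1,PS=0
  L1 @0x46[20] → 0x49007  P=1,RW=1,US=1,PS=0
  L2 @0x49[22] → 0x4A007  P=1,RW=1,US=1,PS=0
  ✓ 0x4AB43  — 3 lookups

Entries read for #1: 3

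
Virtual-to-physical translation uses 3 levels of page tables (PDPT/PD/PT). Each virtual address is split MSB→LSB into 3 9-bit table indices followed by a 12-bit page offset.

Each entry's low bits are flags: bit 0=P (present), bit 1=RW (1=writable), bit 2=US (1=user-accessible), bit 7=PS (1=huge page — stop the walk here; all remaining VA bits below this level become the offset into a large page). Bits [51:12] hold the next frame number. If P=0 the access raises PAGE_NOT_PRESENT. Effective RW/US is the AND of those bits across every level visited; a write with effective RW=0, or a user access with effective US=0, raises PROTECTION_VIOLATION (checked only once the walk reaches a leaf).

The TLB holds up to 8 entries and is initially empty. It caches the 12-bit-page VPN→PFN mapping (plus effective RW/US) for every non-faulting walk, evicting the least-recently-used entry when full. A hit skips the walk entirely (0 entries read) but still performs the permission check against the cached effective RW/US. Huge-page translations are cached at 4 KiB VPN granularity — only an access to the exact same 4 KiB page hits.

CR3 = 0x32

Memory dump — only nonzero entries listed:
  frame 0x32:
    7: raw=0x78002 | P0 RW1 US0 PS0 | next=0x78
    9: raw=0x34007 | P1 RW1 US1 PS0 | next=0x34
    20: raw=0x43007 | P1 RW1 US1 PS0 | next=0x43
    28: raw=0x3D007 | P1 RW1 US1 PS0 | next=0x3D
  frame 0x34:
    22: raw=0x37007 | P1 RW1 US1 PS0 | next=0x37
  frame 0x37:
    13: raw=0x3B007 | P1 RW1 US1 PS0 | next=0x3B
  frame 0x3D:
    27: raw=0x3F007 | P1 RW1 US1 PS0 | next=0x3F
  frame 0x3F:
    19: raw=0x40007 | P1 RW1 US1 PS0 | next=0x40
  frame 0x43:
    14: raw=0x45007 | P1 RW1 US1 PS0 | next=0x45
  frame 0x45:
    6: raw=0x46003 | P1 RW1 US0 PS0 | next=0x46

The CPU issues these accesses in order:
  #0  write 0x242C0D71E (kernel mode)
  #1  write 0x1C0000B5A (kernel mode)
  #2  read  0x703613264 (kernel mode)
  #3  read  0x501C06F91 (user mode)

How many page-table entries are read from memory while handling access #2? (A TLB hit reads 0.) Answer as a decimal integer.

Walk each access:
#0 VA=0x242C0D71E (w,kernel):
  lvl0: tbl 0x32, slot 9 ⇒ 0x34007 (P1/RW1/US1/PS0)
  lvl1: tbl 0x34, slot 22 ⇒ 0x37007 (P1/RW1/US1/PS0)
  lvl2: tbl 0x37, slot 13 ⇒ 0x3B007 (P1/RW1/US1/PS0)
  → PA=0x3B71E  (3 entries read)
#1 VA=0x1C0000B5A (w,kernel):
  lvl0: tbl 0x32, slot 7 ⇒ 0x78002 (P0/RW1/US0/PS0)
  ✗ PAGE_NOT_PRESENT  [1 reads]
#2 VA=0x703613264 (r,kernel):
  lvl0: tbl 0x32, slot 28 ⇒ 0x3D007 (P1/RW1/US1/PS0)
  lvl1: tbl 0x3D, slot 27 ⇒ 0x3F007 (P1/RW1/US1/PS0)
  lvl2: tbl 0x3F, slot 19 ⇒ 0x40007 (P1/RW1/US1/PS0)
  → PA=0x40264  (3 entries read)
#3 VA=0x501C06F91 (r,user):
  lvl0: tbl 0x32, slot 20 ⇒ 0x43007 (P1/RW1/US1/PS0)
  lvl1: tbl 0x43, slot 14 ⇒ 0x45007 (P1/RW1/US1/PS0)
  lvl2: tbl 0x45, slot 6 ⇒ 0x46003 (P1/RW1/US0/PS0)
  ✗ PROTECTION_VIOLATION  [3 reads]

Entries read for #2: 3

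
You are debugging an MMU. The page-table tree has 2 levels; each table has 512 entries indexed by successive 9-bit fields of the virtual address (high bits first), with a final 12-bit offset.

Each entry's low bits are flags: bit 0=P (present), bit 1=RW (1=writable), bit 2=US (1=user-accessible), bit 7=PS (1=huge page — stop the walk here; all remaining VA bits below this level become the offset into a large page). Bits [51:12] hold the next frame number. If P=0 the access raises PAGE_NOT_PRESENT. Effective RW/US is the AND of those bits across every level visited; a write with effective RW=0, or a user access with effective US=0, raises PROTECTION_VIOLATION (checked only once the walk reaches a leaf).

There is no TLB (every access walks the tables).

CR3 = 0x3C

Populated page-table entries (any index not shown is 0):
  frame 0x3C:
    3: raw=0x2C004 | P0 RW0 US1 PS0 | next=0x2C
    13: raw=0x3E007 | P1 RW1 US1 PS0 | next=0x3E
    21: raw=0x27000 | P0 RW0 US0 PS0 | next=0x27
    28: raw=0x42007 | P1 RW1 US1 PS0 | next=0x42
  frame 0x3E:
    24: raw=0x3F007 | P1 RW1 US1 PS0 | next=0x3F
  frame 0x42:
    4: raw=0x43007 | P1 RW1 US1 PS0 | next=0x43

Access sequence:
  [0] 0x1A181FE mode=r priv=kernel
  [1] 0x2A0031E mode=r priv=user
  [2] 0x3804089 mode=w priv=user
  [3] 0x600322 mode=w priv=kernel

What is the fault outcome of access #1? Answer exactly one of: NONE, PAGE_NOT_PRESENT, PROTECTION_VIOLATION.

Walk each access:
#0 VA=0x1A181FE (r,kernel):
  L0 @0x3C[13] → 0x3E007  P=1,RW=1,US=1,PS=0
  L1 @0x3E[24] → 0x3F007  P=1,RW=1,US=1,PS=0
  → PA=0x3F1FE  (2 entries read)
#1 VA=0x2A0031E (r,user):
  L0 @0x3C[21] → 0x27000  P=0,RW=0,US=0,PS=0
  ✗ PAGE_NOT_PRESENT  [1 reads]
#2 VA=0x3804089 (w,user):
  L0 @0x3C[28] → 0x42007  P=1,RW=1,US=1,PS=0
  L1 @0x42[4] → 0x43007  P=1,RW=1,US=1,PS=0
  → PA=0x43089  (2 entries read)
#3 VA=0x600322 (w,kernel):
  L0 @0x3C[3] → 0x2C004  P=0,RW=0,US=1,PS=0
  ✗ PAGE_NOT_PRESENT  [1 reads]

Access #1 fault: PAGE_NOT_PRESENT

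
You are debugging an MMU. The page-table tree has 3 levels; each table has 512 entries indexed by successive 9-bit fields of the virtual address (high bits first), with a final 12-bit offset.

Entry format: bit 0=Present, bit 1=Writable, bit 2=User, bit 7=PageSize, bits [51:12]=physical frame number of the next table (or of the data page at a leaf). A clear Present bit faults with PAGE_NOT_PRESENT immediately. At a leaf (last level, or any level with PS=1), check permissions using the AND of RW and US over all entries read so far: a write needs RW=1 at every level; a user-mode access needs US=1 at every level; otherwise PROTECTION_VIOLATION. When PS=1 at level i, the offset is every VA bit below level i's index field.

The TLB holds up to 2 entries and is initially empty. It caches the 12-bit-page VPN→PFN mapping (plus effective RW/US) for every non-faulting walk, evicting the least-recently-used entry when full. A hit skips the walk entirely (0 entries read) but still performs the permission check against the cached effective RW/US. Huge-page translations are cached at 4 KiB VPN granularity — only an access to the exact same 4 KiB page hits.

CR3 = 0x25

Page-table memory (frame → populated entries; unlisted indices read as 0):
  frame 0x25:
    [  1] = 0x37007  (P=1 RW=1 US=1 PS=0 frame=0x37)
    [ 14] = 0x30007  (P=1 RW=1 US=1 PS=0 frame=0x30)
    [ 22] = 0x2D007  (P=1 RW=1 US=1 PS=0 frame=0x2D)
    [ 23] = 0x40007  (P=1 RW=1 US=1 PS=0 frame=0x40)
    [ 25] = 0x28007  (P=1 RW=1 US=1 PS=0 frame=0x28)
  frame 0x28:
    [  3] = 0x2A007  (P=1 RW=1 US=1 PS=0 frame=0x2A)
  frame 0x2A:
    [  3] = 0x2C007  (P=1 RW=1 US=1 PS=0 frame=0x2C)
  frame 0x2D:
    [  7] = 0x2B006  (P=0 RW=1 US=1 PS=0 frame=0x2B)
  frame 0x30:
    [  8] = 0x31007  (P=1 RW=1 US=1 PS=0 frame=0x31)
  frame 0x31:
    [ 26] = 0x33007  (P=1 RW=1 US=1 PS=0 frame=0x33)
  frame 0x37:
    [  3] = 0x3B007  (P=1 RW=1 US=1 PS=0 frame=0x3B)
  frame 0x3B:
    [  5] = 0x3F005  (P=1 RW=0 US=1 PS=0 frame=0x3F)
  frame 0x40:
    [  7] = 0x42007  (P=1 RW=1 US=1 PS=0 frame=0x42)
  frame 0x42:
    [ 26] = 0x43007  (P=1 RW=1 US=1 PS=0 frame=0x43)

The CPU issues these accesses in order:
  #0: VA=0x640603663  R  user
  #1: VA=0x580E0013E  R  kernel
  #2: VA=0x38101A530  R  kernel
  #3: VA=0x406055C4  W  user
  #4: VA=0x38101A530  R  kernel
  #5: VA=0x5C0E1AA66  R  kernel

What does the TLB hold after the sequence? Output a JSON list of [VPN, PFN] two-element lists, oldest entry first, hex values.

Per-access translation:
#0 VA=0x640603663 (r,user):
  L0 @0x25[25] → 0x28007  P=1,RW=1,US=1,PS=0
  L1 @0x28[3] → 0x2A007  P=1,RW=1,US=1,PS=0
  L2 @0x2A[3] → 0x2C007  P=1,RW=1,US=1,PS=0
  ⇒ phys 0x2C663  [3 reads]
#1 VA=0x580E0013E (r,kernel):
  L0 @0x25[22] → 0x2D007  P=1,RW=1,US=1,PS=0
  L1 @0x2D[7] → 0x2B006  P=0,RW=1,US=1,PS=0
  → PAGE_NOT_PRESENT  (2 entries read)
#2 VA=0x38101A530 (r,kernel):
  L0 @0x25[14] → 0x30007  P=1,RW=1,US=1,PS=0
  L1 @0x30[8] → 0x31007  P=1,RW=1,US=1,PS=0
  L2 @0x31[26] → 0x33007  P=1,RW=1,US=1,PS=0
  ⇒ phys 0x33530  [3 reads]
#3 VA=0x406055C4 (w,user):
  L0 @0x25[1] → 0x37007  P=1,RW=1,US=1,PS=0
  L1 @0x37[3] → 0x3B007  P=1,RW=1,US=1,PS=0
  L2 @0x3B[5] → 0x3F005  P=1,RW=0,US=1,PS=0
  → PROTECTION_VIOLATION  (3 entries read)
#4 VA=0x38101A530 (r,kernel):
  TLB hit vpn=0x38101A → PA=0x33530
#5 VA=0x5C0E1AA66 (r,kernel):
  L0 @0x25[23] → 0x40007  P=1,RW=1,US=1,PS=0
  L1 @0x40[7] → 0x42007  P=1,RW=1,US=1,PS=0
  L2 @0x42[26] → 0x43007  P=1,RW=1,US=1,PS=0
  ⇒ phys 0x43A66  [3 reads]

TLB: [["0x38101A", "0x33"], ["0x5C0E1A", "0x43"]]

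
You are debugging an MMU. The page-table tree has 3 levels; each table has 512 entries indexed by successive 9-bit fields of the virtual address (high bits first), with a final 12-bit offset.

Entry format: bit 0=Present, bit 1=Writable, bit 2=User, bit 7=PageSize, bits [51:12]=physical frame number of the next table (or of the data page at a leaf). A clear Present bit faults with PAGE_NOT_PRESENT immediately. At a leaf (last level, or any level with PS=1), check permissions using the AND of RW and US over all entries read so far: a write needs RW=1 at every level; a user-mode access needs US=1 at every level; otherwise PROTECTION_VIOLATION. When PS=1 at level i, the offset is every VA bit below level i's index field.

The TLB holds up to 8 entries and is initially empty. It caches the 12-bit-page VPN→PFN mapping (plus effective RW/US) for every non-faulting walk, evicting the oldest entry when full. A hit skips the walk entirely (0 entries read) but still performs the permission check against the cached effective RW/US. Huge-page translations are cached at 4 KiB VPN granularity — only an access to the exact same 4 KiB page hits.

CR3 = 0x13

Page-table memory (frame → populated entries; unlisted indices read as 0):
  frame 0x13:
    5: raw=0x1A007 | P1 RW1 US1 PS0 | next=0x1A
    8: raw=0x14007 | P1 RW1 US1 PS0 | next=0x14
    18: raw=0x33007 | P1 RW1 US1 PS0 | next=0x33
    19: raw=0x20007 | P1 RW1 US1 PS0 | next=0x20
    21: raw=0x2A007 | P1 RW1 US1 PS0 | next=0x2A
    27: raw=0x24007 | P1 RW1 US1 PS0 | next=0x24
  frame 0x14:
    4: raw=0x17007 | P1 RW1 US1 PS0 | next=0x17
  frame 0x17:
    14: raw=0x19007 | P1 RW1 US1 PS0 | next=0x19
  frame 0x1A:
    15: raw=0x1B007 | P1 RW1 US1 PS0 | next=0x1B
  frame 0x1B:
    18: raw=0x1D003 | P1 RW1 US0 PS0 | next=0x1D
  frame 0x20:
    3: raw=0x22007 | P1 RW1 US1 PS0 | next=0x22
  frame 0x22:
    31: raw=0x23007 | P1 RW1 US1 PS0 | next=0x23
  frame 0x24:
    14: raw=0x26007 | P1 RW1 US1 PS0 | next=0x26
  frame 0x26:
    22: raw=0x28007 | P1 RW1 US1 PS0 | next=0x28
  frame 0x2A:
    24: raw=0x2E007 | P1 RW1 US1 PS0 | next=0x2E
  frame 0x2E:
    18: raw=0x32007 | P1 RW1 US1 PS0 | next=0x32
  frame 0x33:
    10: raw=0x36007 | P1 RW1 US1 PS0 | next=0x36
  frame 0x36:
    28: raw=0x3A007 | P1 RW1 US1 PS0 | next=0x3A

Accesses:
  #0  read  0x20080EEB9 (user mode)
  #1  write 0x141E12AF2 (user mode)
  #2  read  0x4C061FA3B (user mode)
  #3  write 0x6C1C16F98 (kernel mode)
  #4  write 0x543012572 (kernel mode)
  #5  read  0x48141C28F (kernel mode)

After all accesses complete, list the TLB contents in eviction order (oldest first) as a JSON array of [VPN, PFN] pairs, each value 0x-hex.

Trace:
#0 VA=0x20080EEB9 (r,user):
  L0: frame=0x13 idx=8 entry=0x14007 [P=1 RW=1 US=1 PS=0]
  L1: frame=0x14 idx=4 entry=0x17007 [P=1 RW=1 US=1 PS=0]
  L2: frame=0x17 idx=14 entry=0x19007 [P=1 RW=1 US=1 PS=0]
  ⇒ phys 0x19EB9  [3 reads]
#1 VA=0x141E12AF2 (w,user):
  L0: frame=0x13 idx=5 entry=0x1A007 [P=1 RW=1 US=1 PS=0]
  L1: frame=0x1A idx=15 entry=0x1B007 [P=1 RW=1 US=1 PS=0]
  L2: frame=0x1B idx=18 entry=0x1D003 [P=1 RW=1 US=0 PS=0]
  ⇒ fault: PROTECTION_VIOLATION  — 3 lookups
#2 VA=0x4C061FA3B (r,user):
  L0: frame=0x13 idx=19 entry=0x20007 [P=1 RW=1 US=1 PS=0]
  L1: frame=0x20 idx=3 entry=0x22007 [P=1 RW=1 US=1 PS=0]
  L2: frame=0x22 idx=31 entry=0x23007 [P=1 RW=1 US=1 PS=0]
  ⇒ phys 0x23A3B  [3 reads]
#3 VA=0x6C1C16F98 (w,kernel):
  L0: frame=0x13 idx=27 entry=0x24007 [P=1 RW=1 US=1 PS=0]
  L1: frame=0x24 idx=14 entry=0x26007 [P=1 RW=1 US=1 PS=0]
  L2: frame=0x26 idx=22 entry=0x28007 [P=1 RW=1 US=1 PS=0]
  ⇒ phys 0x28F98  [3 reads]
#4 VA=0x543012572 (w,kernel):
  L0: frame=0x13 idx=21 entry=0x2A007 [P=1 RW=1 US=1 PS=0]
  L1: frame=0x2A idx=24 entry=0x2E007 [P=1 RW=1 US=1 PS=0]
  L2: frame=0x2E idx=18 entry=0x32007 [P=1 RW=1 US=1 PS=0]
  ⇒ phys 0x32572  [3 reads]
#5 VA=0x48141C28F (r,kernel):
  L0: frame=0x13 idx=18 entry=0x33007 [P=1 RW=1 US=1 PS=0]
  L1: frame=0x33 idx=10 entry=0x36007 [P=1 RW=1 US=1 PS=0]
  L2: frame=0x36 idx=28 entry=0x3A007 [P=1 RW=1 US=1 PS=0]
  ⇒ phys 0x3A28F  [3 reads]

TLB: [["0x20080E", "0x19"], ["0x4C061F", "0x23"], ["0x6C1C16", "0x28"], ["0x543012", "0x32"], ["0x48141C", "0x3A"]]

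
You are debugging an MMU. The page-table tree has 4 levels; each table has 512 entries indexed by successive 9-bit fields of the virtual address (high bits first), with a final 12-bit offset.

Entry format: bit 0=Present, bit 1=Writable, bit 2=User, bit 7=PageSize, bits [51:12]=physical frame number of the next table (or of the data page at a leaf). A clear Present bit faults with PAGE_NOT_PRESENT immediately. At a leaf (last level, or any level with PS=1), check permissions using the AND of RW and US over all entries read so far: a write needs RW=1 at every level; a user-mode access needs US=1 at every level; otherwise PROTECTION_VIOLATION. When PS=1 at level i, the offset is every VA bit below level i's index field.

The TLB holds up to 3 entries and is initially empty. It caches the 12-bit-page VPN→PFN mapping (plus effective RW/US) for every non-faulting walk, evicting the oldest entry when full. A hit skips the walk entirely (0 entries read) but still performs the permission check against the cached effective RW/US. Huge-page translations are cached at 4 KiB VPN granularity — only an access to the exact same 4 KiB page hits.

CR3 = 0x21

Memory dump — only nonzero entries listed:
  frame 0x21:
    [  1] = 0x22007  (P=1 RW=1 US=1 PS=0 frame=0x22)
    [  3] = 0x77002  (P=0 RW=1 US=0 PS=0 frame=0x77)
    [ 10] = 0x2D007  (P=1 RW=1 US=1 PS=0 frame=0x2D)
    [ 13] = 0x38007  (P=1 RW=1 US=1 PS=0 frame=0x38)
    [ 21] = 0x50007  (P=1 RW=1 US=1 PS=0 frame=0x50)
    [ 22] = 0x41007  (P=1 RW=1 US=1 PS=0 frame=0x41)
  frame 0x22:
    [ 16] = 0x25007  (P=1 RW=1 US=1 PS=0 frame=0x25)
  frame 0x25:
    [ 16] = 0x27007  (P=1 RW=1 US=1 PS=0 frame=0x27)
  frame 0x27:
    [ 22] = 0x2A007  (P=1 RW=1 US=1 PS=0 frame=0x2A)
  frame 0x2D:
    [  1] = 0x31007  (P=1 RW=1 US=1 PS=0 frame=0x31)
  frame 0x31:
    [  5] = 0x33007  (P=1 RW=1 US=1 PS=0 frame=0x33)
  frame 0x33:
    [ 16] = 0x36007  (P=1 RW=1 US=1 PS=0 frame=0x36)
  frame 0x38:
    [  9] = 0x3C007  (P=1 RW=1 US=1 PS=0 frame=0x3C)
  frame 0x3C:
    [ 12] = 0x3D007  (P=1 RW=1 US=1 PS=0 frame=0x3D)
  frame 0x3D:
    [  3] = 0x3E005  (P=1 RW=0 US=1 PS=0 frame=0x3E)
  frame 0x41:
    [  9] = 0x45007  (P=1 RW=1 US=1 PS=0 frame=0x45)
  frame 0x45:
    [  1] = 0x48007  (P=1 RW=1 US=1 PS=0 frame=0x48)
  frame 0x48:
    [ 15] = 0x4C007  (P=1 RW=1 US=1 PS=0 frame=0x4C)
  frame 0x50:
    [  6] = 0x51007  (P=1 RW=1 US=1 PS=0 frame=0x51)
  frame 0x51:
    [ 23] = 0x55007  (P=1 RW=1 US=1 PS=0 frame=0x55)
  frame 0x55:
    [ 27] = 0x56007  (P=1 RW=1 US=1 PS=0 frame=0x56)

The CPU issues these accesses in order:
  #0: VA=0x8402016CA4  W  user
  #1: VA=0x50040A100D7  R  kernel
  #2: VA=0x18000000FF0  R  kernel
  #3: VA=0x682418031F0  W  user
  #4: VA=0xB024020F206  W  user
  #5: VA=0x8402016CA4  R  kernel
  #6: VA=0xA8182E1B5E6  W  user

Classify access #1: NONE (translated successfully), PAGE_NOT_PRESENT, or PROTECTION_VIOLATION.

Trace:
#0 VA=0x8402016CA4 (w,user):
  L0 @0x21[1] → 0x22007  P=1,RW=1,US=1,PS=0
  L1 @0x22[16] → 0x25007  P=1,RW=1,US=1,PS=0
  L2 @0x25[16] → 0x27007  P=1,RW=1,US=1,PS=0
  L3 @0x27[22] → 0x2A007  P=1,RW=1,US=1,PS=0
  ⇒ phys 0x2ACA4  [4 reads]
#1 VA=0x50040A100D7 (r,kernel):
  L0 @0x21[10] → 0x2D007  P=1,RW=1,US=1,PS=0
  L1 @0x2D[1] → 0x31007  P=1,RW=1,US=1,PS=0
  L2 @0x31[5] → 0x33007  P=1,RW=1,US=1,PS=0
  L3 @0x33[16] → 0x36007  P=1,RW=1,US=1,PS=0
  ⇒ phys 0x360D7  [4 reads]
#2 VA=0x18000000FF0 (r,kernel):
  L0 @0x21[3] → 0x77002  P=0,RW=1,US=0,PS=0
  ⇒ fault: PAGE_NOT_PRESENT  — 1 lookups
#3 VA=0x682418031F0 (w,user):
  L0 @0x21[13] → 0x38007  P=1,RW=1,US=1,PS=0
  L1 @0x38[9] → 0x3C007  P=1,RW=1,US=1,PS=0
  L2 @0x3C[12] → 0x3D007  P=1,RW=1,US=1,PS=0
  L3 @0x3D[3] → 0x3E005  P=1,RW=0,US=1,PS=0
  ⇒ fault: PROTECTION_VIOLATION  — 4 lookups
#4 VA=0xB024020F206 (w,user):
  L0 @0x21[22] → 0x41007  P=1,RW=1,US=1,PS=0
  L1 @0x41[9] → 0x45007  P=1,RW=1,US=1,PS=0
  L2 @0x45[1] → 0x48007  P=1,RW=1,US=1,PS=0
  L3 @0x48[15] → 0x4C007  P=1,RW=1,US=1,PS=0
  ⇒ phys 0x4C206  [4 reads]
#5 VA=0x8402016CA4 (r,kernel):
  TLB hit vpn=0x8402016 → PA=0x2ACA4
#6 VA=0xA8182E1B5E6 (w,user):
  L0 @0x21[21] → 0x50007  P=1,RW=1,US=1,PS=0
  L1 @0x50[6] → 0x51007  P=1,RW=1,US=1,PS=0
  L2 @0x51[23] → 0x55007  P=1,RW=1,US=1,PS=0
  L3 @0x55[27] → 0x56007  P=1,RW=1,US=1,PS=0
  ⇒ phys 0x565E6  [4 reads]

Access #1 fault: NONE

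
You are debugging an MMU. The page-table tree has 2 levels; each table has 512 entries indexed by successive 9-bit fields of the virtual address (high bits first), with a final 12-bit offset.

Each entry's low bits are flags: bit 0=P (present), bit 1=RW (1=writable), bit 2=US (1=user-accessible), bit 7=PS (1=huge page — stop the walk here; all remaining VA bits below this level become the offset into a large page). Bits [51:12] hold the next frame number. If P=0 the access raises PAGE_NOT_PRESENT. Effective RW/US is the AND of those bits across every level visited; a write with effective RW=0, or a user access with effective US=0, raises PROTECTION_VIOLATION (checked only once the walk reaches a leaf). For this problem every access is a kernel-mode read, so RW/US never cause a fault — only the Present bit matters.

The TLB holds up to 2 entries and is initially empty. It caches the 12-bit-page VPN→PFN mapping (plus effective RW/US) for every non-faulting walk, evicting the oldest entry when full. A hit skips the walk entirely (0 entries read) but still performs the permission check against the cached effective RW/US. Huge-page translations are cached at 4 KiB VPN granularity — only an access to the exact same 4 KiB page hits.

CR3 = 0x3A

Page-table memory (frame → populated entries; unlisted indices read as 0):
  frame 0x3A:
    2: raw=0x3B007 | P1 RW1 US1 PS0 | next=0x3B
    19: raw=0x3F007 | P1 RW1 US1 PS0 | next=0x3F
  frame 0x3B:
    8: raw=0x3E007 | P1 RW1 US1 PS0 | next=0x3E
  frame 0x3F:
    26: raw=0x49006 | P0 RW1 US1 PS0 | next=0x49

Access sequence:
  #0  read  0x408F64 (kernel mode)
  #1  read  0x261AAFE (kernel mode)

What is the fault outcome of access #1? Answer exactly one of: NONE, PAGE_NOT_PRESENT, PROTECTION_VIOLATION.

Trace:
#0 VA=0x408F64 (r,kernel):
  L0 @0x3A[2] → 0x3B007  P=1,RW=1,US=1,PS=0
  L1 @0x3B[8] → 0x3E007  P=1,RW=1,US=1,PS=0
  → PA=0x3EF64  (2 entries read)
#1 VA=0x261AAFE (r,kernel):
  L0 @0x3A[19] → 0x3F007  P=1,RW=1,US=1,PS=0
  L1 @0x3F[26] → 0x49006  P=0,RW=1,US=1,PS=0
  → PAGE_NOT_PRESENT  (2 entries read)

Access #1 fault: PAGE_NOT_PRESENT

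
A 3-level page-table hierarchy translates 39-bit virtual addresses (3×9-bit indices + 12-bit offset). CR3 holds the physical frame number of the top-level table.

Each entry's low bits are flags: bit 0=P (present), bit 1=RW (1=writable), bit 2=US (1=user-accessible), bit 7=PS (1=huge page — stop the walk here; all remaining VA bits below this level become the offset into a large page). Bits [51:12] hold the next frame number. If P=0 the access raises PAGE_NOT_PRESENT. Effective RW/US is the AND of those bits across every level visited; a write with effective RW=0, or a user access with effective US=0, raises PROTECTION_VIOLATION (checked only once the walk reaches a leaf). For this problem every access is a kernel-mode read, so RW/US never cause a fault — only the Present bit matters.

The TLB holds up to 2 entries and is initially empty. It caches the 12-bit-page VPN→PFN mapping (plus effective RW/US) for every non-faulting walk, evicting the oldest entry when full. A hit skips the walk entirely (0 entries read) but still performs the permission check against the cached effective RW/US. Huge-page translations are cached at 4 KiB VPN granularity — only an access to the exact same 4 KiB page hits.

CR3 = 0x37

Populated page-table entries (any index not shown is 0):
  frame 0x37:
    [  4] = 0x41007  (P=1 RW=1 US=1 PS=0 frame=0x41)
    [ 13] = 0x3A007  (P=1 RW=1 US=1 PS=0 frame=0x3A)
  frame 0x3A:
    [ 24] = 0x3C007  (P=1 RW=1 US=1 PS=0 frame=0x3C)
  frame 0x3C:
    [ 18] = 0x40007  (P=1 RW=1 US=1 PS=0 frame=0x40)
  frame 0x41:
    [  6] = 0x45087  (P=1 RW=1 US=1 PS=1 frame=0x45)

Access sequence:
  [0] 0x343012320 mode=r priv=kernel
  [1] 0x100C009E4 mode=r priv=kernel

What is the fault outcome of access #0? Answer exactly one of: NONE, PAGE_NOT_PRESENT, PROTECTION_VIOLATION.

Per-access translation:
#0 VA=0x343012320 (r,kernel):
  L0: frame=0x37 idx=13 entry=0x3A007 [P=1 RW=1 US=1 PS=0]
  L1: frame=0x3A idx=24 entry=0x3C007 [P=1 RW=1 US=1 PS=0]
  L2: frame=0x3C idx=18 entry=0x40007 [P=1 RW=1 US=1 PS=0]
  ⇒ phys 0x40320  [3 reads]
#1 VA=0x100C009E4 (r,kernel):
  L0: frame=0x37 idx=4 entry=0x41007 [P=1 RW=1 US=1 PS=0]
  L1: frame=0x41 idx=6 entry=0x45087 [P=1 RW=1 US=1 PS=1]
  ⇒ phys 0x459E4 (huge @L1)  [2 reads]

Access #0 fault: NONE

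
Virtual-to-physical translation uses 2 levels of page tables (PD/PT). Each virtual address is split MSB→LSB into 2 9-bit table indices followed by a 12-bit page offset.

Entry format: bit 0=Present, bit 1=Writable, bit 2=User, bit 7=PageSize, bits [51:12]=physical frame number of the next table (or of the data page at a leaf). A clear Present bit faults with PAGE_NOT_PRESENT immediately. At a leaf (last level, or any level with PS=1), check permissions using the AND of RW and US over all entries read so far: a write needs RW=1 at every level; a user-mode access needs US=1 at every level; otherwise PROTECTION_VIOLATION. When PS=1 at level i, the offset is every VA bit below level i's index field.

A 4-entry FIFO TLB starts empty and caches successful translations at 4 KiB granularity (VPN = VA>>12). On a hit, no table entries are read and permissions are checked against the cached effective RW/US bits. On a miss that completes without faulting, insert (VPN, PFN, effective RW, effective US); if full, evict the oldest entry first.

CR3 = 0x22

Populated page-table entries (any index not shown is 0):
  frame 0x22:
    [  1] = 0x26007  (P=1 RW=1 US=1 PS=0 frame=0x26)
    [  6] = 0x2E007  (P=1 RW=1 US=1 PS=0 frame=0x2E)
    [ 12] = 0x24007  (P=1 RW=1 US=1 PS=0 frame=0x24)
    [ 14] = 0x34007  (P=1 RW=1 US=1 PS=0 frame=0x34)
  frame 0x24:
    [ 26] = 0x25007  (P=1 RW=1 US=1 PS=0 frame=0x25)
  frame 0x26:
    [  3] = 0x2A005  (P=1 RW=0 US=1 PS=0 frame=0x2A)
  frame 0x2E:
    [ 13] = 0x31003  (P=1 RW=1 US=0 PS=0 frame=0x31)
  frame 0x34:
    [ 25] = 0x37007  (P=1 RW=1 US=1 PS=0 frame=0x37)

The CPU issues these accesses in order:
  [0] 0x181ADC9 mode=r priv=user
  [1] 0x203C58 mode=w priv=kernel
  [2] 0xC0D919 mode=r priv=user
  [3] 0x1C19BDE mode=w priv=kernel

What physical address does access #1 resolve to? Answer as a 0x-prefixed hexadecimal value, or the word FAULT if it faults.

Walk each access:
#0 VA=0x181ADC9 (r,user):
  [0] read 0x22 idx=12: raw=0x24007 flags P=1 W=1 U=1 S=0
  [1] read 0x24 idx=26: raw=0x25007 flags P=1 W=1 U=1 S=0
  → PA=0x25DC9  (2 entries read)
#1 VA=0x203C58 (w,kernel):
  [0] read 0x22 idx=1: raw=0x26007 flags P=1 W=1 U=1 S=0
  [1] read 0x26 idx=3: raw=0x2A005 flags P=1 W=0 U=1 S=0
  ⇒ fault: PROTECTION_VIOLATION  — 2 lookups
#2 VA=0xC0D919 (r,user):
  [0] read 0x22 idx=6: raw=0x2E007 flags P=1 W=1 U=1 S=0
  [1] read 0x2E idx=13: raw=0x31003 flags P=1 W=1 U=0 S=0
  ⇒ fault: PROTECTION_VIOLATION  — 2 lookups
#3 VA=0x1C19BDE (w,kernel):
  [0] read 0x22 idx=14: raw=0x34007 flags P=1 W=1 U=1 S=0
  [1] read 0x34 idx=25: raw=0x37007 flags P=1 W=1 U=1 S=0
  → PA=0x37BDE  (2 entries read)

Access #1 PA: FAULT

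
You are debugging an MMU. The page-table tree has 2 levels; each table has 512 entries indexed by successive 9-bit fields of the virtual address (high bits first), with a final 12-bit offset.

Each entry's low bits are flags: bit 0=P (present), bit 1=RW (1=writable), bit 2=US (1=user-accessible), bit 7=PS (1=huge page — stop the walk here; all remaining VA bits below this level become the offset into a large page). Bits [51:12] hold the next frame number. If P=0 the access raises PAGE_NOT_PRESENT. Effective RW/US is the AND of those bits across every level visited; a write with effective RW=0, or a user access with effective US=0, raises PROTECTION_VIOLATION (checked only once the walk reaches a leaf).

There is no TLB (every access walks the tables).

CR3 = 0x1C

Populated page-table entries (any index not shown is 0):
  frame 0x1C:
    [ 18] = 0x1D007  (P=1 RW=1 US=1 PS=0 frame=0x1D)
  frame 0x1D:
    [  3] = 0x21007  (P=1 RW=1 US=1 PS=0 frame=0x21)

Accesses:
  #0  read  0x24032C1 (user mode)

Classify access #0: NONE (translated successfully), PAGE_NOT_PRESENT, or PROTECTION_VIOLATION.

Trace:
#0 VA=0x24032C1 (r,user):
  L0: frame=0x1C idx=18 entry=0x1D007 [P=1 RW=1 US=1 PS=0]
  L1: frame=0x1D idx=3 entry=0x21007 [P=1 RW=1 US=1 PS=0]
  → PA=0x212C1  (2 entries read)

Access #0 fault: NONE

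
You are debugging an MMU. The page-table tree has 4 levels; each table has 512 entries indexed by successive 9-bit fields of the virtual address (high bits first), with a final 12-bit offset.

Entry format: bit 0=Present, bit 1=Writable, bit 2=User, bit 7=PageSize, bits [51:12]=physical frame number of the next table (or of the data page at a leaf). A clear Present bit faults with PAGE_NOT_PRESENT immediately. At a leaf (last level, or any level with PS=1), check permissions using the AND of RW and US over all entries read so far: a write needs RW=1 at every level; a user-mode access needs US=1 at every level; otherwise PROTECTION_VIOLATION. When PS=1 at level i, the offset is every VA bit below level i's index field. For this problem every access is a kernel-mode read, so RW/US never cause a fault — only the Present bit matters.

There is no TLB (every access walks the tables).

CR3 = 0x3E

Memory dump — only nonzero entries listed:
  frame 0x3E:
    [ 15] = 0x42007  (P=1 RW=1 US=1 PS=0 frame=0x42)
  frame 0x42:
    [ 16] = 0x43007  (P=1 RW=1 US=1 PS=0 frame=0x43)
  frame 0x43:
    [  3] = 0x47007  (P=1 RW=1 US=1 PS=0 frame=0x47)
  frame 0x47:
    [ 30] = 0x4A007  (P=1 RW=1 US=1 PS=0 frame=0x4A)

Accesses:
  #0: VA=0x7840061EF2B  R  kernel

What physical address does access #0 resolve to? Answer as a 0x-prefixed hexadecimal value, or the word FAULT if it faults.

Walk each access:
#0 VA=0x7840061EF2B (r,kernel):
  L0: frame=0x3E idx=15 entry=0x42007 [P=1 RW=1 US=1 PS=0]
  L1: frame=0x42 idx=16 entry=0x43007 [P=1 RW=1 US=1 PS=0]
  L2: frame=0x43 idx=3 entry=0x47007 [P=1 RW=1 US=1 PS=0]
  L3: frame=0x47 idx=30 entry=0x4A007 [P=1 RW=1 US=1 PS=0]
  ⇒ phys 0x4AF2B  [4 reads]

Access #0 PA: 0x4AF2B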